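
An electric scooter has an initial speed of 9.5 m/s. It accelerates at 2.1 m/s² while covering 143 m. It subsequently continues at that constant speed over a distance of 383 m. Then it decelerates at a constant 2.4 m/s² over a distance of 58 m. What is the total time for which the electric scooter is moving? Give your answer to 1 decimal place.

25.1 s

Phase 1 (accelerating): v₀ = 9.50 m/s, a = 2.1 m/s².
v² = v₀² + 2aΔx = 9.50² + 2·2.1·143 = 691 → v = 26.3 m/s
t = (v − v₀)/a = (26.3 − 9.50)/2.1 = 7.99 s

Phase 2 (constant speed): v₀ = 26.3 m/s, a = 0 m/s².
Constant speed: t = d/v = 383/26.3 = 14.6 s

Phase 3 (decelerating): v₀ = 26.3 m/s, a = -2.4 m/s².
v² = v₀² + 2aΔx = 26.3² + 2·-2.4·58 = 412 → v = 20.3 m/s
t = (v − v₀)/a = (20.3 − 26.3)/-2.4 = 2.49 s
Total time = 7.99 + 14.6 + 2.49 = 25.1 s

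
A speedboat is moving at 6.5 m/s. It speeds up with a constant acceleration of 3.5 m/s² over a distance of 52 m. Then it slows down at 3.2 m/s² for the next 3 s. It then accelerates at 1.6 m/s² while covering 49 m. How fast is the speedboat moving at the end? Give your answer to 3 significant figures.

Phase 1 (accelerating): v₀ = 6.50 m/s, a = 3.5 m/s².
v² = v₀² + 2aΔx = 6.50² + 2·3.5·52 = 406 → v = 20.2 m/s
t = (v − v₀)/a = (20.2 − 6.50)/3.5 = 3.90 s

Phase 2 (decelerating): v₀ = 20.2 m/s, a = -3.2 m/s².
v = v₀ + at = 20.2 + (-3.2)(3) = 10.6 m/s
Δx = v₀t + ½at² = 20.2·3 + 0.5·-3.2·3² = 46.1 m

Phase 3 (accelerating): v₀ = 10.6 m/s, a = 1.6 m/s².
v² = v₀² + 2aΔx = 10.6² + 2·1.6·49 = 268 → v = 16.4 m/s
t = (v − v₀)/a = (16.4 − 10.6)/1.6 = 3.64 s
Final speed = 16.4 m/s

16.4 m/s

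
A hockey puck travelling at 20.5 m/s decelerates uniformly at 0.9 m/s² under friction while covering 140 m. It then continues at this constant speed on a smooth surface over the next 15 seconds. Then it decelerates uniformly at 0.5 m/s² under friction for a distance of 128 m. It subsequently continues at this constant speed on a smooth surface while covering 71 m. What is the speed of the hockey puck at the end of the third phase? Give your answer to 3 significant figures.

6.34 m/s

Phase 1 (decelerating): v₀ = 20.5 m/s, a = -0.9 m/s².
v² = v₀² + 2aΔx = 20.5² + 2·-0.9·140 = 168 → v = 13.0 m/s
t = (v − v₀)/a = (13.0 − 20.5)/-0.9 = 8.37 s

Phase 2 (constant speed): v₀ = 13.0 m/s, a = 0 m/s².
v = v₀ + at = 13.0 + (0)(15) = 13.0 m/s
Δx = v₀t + ½at² = 13.0·15 + 0.5·0·15² = 195 m

Phase 3 (decelerating): v₀ = 13.0 m/s, a = -0.5 m/s².
v² = v₀² + 2aΔx = 13.0² + 2·-0.5·128 = 40.2 → v = 6.34 m/s
t = (v − v₀)/a = (6.34 − 13.0)/-0.5 = 13.3 s
Speed at end of phase 3 = 6.34 m/s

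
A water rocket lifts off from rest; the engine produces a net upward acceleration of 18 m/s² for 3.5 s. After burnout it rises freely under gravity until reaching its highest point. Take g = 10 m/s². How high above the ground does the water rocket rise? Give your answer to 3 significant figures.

Phase 1 (powered ascent): v₀ = 0 m/s, a = 18 m/s².
v = v₀ + at = 0 + (18)(3.5) = 63.0 m/s
Δx = v₀t + ½at² = 0·3.5 + 0.5·18·3.5² = 110 m

Phase 2 (coasting upward): v₀ = 63.0 m/s, a = -10 m/s².
v = v₀ + at → t = (0 − 63.0) / -10 = 6.30 s
v² = v₀² + 2aΔx → Δx = (0² − 63.0²)/(2·-10) = 198 m
Maximum height = 110 + 198 = 309 m

309 m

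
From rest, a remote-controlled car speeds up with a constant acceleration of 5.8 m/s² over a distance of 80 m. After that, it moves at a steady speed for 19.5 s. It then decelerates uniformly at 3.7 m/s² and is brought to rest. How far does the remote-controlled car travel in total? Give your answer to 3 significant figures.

Phase 1 (accelerating): v₀ = 0 m/s, a = 5.8 m/s².
v² = v₀² + 2aΔx = 0² + 2·5.8·80 = 928 → v = 30.5 m/s
t = (v − v₀)/a = (30.5 − 0)/5.8 = 5.25 s

Phase 2 (constant speed): v₀ = 30.5 m/s, a = 0 m/s².
v = v₀ + at = 30.5 + (0)(19.5) = 30.5 m/s
Δx = v₀t + ½at² = 30.5·19.5 + 0.5·0·19.5² = 594 m

Phase 3 (decelerating): v₀ = 30.5 m/s, a = -3.7 m/s².
v = v₀ + at → t = (0 − 30.5) / -3.7 = 8.23 s
v² = v₀² + 2aΔx → Δx = (0² − 30.5²)/(2·-3.7) = 125 m
Total distance = 80.0 + 594 + 125 = 799 m

799 m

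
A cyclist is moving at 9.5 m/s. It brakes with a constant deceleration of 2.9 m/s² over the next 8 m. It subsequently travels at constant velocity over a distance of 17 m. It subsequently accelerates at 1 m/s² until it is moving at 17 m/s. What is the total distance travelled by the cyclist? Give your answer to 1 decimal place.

Phase 1 (decelerating): v₀ = 9.50 m/s, a = -2.9 m/s².
v² = v₀² + 2aΔx = 9.50² + 2·-2.9·8 = 43.9 → v = 6.62 m/s
t = (v − v₀)/a = (6.62 − 9.50)/-2.9 = 0.992 s

Phase 2 (constant speed): v₀ = 6.62 m/s, a = 0 m/s².
Constant speed: t = d/v = 17/6.62 = 2.57 s

Phase 3 (accelerating): v₀ = 6.62 m/s, a = 1 m/s².
v = v₀ + at → t = (17 − 6.62) / 1 = 10.4 s
v² = v₀² + 2aΔx → Δx = (17² − 6.62²)/(2·1) = 123 m
Total distance = 8.00 + 17.0 + 123 = 148 m

147.6 m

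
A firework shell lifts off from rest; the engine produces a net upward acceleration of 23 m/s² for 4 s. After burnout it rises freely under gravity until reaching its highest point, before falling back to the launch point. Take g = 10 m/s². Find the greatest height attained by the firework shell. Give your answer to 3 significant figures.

607 m

Phase 1 (powered ascent): v₀ = 0 m/s, a = 23 m/s².
v = v₀ + at = 0 + (23)(4) = 92.0 m/s
Δx = v₀t + ½at² = 0·4 + 0.5·23·4² = 184 m

Phase 2 (coasting upward): v₀ = 92.0 m/s, a = -10 m/s².
v = v₀ + at → t = (0 − 92.0) / -10 = 9.20 s
v² = v₀² + 2aΔx → Δx = (0² − 92.0²)/(2·-10) = 423 m
Maximum height = 184 + 423 = 607 m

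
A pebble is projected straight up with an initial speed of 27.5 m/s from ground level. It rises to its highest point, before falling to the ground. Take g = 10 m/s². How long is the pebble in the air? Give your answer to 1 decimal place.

5.5 s

Phase 1 (rising): v₀ = 27.5 m/s, a = -10 m/s².
v = v₀ + at → t = (0 − 27.5) / -10 = 2.75 s
v² = v₀² + 2aΔx → Δx = (0² − 27.5²)/(2·-10) = 37.8 m

Phase 2 (falling): v₀ = 0 m/s, a = -10 m/s².
Falls 37.8 m from rest: t = √(2·37.8/10) = 2.75 s; v = g·t = 27.5 m/s.
Total time = 2.75 + 2.75 = 5.50 s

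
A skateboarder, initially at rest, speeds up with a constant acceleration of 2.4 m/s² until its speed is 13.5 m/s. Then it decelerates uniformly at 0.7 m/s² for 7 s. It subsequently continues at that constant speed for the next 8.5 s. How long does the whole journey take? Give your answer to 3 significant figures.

21.1 s

Phase 1 (accelerating): v₀ = 0 m/s, a = 2.4 m/s².
v = v₀ + at → t = (13.5 − 0) / 2.4 = 5.62 s
v² = v₀² + 2aΔx → Δx = (13.5² − 0²)/(2·2.4) = 38.0 m

Phase 2 (decelerating): v₀ = 13.5 m/s, a = -0.7 m/s².
v = v₀ + at = 13.5 + (-0.7)(7) = 8.60 m/s
Δx = v₀t + ½at² = 13.5·7 + 0.5·-0.7·7² = 77.3 m

Phase 3 (constant speed): v₀ = 8.60 m/s, a = 0 m/s².
v = v₀ + at = 8.60 + (0)(8.5) = 8.60 m/s
Δx = v₀t + ½at² = 8.60·8.5 + 0.5·0·8.5² = 73.1 m
Total time = 5.62 + 7.00 + 8.50 = 21.1 s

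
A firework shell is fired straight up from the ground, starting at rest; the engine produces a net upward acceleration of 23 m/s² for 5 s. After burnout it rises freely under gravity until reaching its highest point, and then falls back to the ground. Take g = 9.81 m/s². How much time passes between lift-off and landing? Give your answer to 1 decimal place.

Phase 1 (powered ascent): v₀ = 0 m/s, a = 23 m/s².
v = v₀ + at = 0 + (23)(5) = 115 m/s
Δx = v₀t + ½at² = 0·5 + 0.5·23·5² = 288 m

Phase 2 (coasting upward): v₀ = 115 m/s, a = -9.81 m/s².
v = v₀ + at → t = (0 − 115) / -9.81 = 11.7 s
v² = v₀² + 2aΔx → Δx = (0² − 115²)/(2·-9.81) = 674 m

Phase 3 (free fall): v₀ = 0 m/s, a = -9.81 m/s².
Falls 962 m from rest: t = √(2·962/9.81) = 14.0 s; v = g·t = 137 m/s.
Total time = 5.00 + 11.7 + 14.0 = 30.7 s

30.7 s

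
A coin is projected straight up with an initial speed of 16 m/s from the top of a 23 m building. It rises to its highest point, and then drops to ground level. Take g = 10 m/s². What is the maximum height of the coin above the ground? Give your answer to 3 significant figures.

35.8 m

Phase 1 (rising): v₀ = 16.0 m/s, a = -10 m/s².
v = v₀ + at → t = (0 − 16.0) / -10 = 1.60 s
v² = v₀² + 2aΔx → Δx = (0² − 16.0²)/(2·-10) = 12.8 m
Maximum height = 23 + 12.8 = 35.8 m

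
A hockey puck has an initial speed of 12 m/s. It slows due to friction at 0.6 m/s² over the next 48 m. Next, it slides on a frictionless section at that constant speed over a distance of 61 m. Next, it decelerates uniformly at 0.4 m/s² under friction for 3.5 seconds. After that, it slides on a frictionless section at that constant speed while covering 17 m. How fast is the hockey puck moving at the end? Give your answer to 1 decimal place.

7.9 m/s

Phase 1 (decelerating): v₀ = 12.0 m/s, a = -0.6 m/s².
v² = v₀² + 2aΔx = 12.0² + 2·-0.6·48 = 86.4 → v = 9.30 m/s
t = (v − v₀)/a = (9.30 − 12.0)/-0.6 = 4.51 s

Phase 2 (constant speed): v₀ = 9.30 m/s, a = 0 m/s².
Constant speed: t = d/v = 61/9.30 = 6.56 s

Phase 3 (decelerating): v₀ = 9.30 m/s, a = -0.4 m/s².
v = v₀ + at = 9.30 + (-0.4)(3.5) = 7.90 m/s
Δx = v₀t + ½at² = 9.30·3.5 + 0.5·-0.4·3.5² = 30.1 m

Phase 4 (constant speed): v₀ = 7.90 m/s, a = 0 m/s².
Constant speed: t = d/v = 17/7.90 = 2.15 s
Final speed = 7.90 m/s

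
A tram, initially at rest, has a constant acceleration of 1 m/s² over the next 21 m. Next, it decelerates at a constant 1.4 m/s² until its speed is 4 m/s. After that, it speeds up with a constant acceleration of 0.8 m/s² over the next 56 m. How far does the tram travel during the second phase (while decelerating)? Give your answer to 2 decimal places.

Phase 1 (accelerating): v₀ = 0 m/s, a = 1 m/s².
v² = v₀² + 2aΔx = 0² + 2·1·21 = 42.0 → v = 6.48 m/s
t = (v − v₀)/a = (6.48 − 0)/1 = 6.48 s

Phase 2 (decelerating): v₀ = 6.48 m/s, a = -1.4 m/s².
v = v₀ + at → t = (4 − 6.48) / -1.4 = 1.77 s
v² = v₀² + 2aΔx → Δx = (4² − 6.48²)/(2·-1.4) = 9.29 m
Distance in phase 2 = 9.29 m

9.29 m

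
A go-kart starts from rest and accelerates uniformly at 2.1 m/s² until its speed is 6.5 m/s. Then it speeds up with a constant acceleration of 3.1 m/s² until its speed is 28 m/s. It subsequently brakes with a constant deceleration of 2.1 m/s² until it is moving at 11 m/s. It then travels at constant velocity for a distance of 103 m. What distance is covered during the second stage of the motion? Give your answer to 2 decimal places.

Phase 1 (accelerating): v₀ = 0 m/s, a = 2.1 m/s².
v = v₀ + at → t = (6.5 − 0) / 2.1 = 3.10 s
v² = v₀² + 2aΔx → Δx = (6.5² − 0²)/(2·2.1) = 10.1 m

Phase 2 (accelerating): v₀ = 6.50 m/s, a = 3.1 m/s².
v = v₀ + at → t = (28 − 6.50) / 3.1 = 6.94 s
v² = v₀² + 2aΔx → Δx = (28² − 6.50²)/(2·3.1) = 120 m
Distance in phase 2 = 120 m

119.64 m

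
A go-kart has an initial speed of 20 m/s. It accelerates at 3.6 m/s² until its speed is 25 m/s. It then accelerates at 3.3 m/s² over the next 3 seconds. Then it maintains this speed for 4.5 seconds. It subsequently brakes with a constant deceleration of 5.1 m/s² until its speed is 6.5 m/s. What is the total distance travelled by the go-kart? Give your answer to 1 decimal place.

393.4 m

Phase 1 (accelerating): v₀ = 20.0 m/s, a = 3.6 m/s².
v = v₀ + at → t = (25 − 20.0) / 3.6 = 1.39 s
v² = v₀² + 2aΔx → Δx = (25² − 20.0²)/(2·3.6) = 31.2 m

Phase 2 (accelerating): v₀ = 25.0 m/s, a = 3.3 m/s².
v = v₀ + at = 25.0 + (3.3)(3) = 34.9 m/s
Δx = v₀t + ½at² = 25.0·3 + 0.5·3.3·3² = 89.8 m

Phase 3 (constant speed): v₀ = 34.9 m/s, a = 0 m/s².
v = v₀ + at = 34.9 + (0)(4.5) = 34.9 m/s
Δx = v₀t + ½at² = 34.9·4.5 + 0.5·0·4.5² = 157 m

Phase 4 (decelerating): v₀ = 34.9 m/s, a = -5.1 m/s².
v = v₀ + at → t = (6.5 − 34.9) / -5.1 = 5.57 s
v² = v₀² + 2aΔx → Δx = (6.5² − 34.9²)/(2·-5.1) = 115 m
Total distance = 31.2 + 89.8 + 157 + 115 = 393 m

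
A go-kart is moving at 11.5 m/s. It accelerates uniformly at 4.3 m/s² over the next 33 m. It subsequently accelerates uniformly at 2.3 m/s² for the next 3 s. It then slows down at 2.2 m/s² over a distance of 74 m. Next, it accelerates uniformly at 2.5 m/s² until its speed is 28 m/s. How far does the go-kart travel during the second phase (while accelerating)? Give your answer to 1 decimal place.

71.5 m

Phase 1 (accelerating): v₀ = 11.5 m/s, a = 4.3 m/s².
v² = v₀² + 2aΔx = 11.5² + 2·4.3·33 = 416 → v = 20.4 m/s
t = (v − v₀)/a = (20.4 − 11.5)/4.3 = 2.07 s

Phase 2 (accelerating): v₀ = 20.4 m/s, a = 2.3 m/s².
v = v₀ + at = 20.4 + (2.3)(3) = 27.3 m/s
Δx = v₀t + ½at² = 20.4·3 + 0.5·2.3·3² = 71.5 m
Distance in phase 2 = 71.5 m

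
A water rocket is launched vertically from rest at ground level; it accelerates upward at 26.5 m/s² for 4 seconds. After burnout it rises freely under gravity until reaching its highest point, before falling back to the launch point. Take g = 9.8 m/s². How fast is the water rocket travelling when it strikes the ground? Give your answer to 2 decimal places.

124.06 m/s

Phase 1 (powered ascent): v₀ = 0 m/s, a = 26.5 m/s².
v = v₀ + at = 0 + (26.5)(4) = 106 m/s
Δx = v₀t + ½at² = 0·4 + 0.5·26.5·4² = 212 m

Phase 2 (coasting upward): v₀ = 106 m/s, a = -9.8 m/s².
v = v₀ + at → t = (0 − 106) / -9.8 = 10.8 s
v² = v₀² + 2aΔx → Δx = (0² − 106²)/(2·-9.8) = 573 m

Phase 3 (free fall): v₀ = 0 m/s, a = -9.8 m/s².
Falls 785 m from rest: t = √(2·785/9.8) = 12.7 s; v = g·t = 124 m/s.
Impact speed = 124 m/s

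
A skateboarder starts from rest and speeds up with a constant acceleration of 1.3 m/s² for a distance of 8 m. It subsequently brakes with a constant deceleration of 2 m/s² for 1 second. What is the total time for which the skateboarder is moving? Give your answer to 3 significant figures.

4.51 s

Phase 1 (accelerating): v₀ = 0 m/s, a = 1.3 m/s².
v² = v₀² + 2aΔx = 0² + 2·1.3·8 = 20.8 → v = 4.56 m/s
t = (v − v₀)/a = (4.56 − 0)/1.3 = 3.51 s

Phase 2 (decelerating): v₀ = 4.56 m/s, a = -2 m/s².
v = v₀ + at = 4.56 + (-2)(1) = 2.56 m/s
Δx = v₀t + ½at² = 4.56·1 + 0.5·-2·1² = 3.56 m
Total time = 3.51 + 1.00 = 4.51 s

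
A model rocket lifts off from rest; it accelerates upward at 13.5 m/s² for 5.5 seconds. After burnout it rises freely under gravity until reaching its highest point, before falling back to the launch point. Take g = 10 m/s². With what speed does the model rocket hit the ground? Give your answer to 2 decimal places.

Phase 1 (powered ascent): v₀ = 0 m/s, a = 13.5 m/s².
v = v₀ + at = 0 + (13.5)(5.5) = 74.2 m/s
Δx = v₀t + ½at² = 0·5.5 + 0.5·13.5·5.5² = 204 m

Phase 2 (coasting upward): v₀ = 74.2 m/s, a = -10 m/s².
v = v₀ + at → t = (0 − 74.2) / -10 = 7.42 s
v² = v₀² + 2aΔx → Δx = (0² − 74.2²)/(2·-10) = 276 m

Phase 3 (free fall): v₀ = 0 m/s, a = -10 m/s².
Falls 480 m from rest: t = √(2·480/10) = 9.80 s; v = g·t = 98.0 m/s.
Impact speed = 98.0 m/s

97.96 m/s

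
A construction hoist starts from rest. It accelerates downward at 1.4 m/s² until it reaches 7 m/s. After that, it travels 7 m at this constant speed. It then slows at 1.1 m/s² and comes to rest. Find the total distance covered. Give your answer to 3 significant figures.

Phase 1 (accelerating): v₀ = 0 m/s, a = 1.4 m/s².
v = v₀ + at → t = (7 − 0) / 1.4 = 5.00 s
v² = v₀² + 2aΔx → Δx = (7² − 0²)/(2·1.4) = 17.5 m

Phase 2 (constant speed): v₀ = 7.00 m/s, a = 0 m/s².
Constant speed: t = d/v = 7/7.00 = 1.00 s

Phase 3 (decelerating): v₀ = 7.00 m/s, a = -1.1 m/s².
v = v₀ + at → t = (0 − 7.00) / -1.1 = 6.36 s
v² = v₀² + 2aΔx → Δx = (0² − 7.00²)/(2·-1.1) = 22.3 m
Total distance = 17.5 + 7.00 + 22.3 = 46.8 m

46.8 m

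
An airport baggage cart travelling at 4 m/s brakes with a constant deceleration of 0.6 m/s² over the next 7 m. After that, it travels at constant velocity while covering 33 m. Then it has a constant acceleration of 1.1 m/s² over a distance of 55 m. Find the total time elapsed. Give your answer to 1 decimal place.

21.8 s

Phase 1 (decelerating): v₀ = 4.00 m/s, a = -0.6 m/s².
v² = v₀² + 2aΔx = 4.00² + 2·-0.6·7 = 7.60 → v = 2.76 m/s
t = (v − v₀)/a = (2.76 − 4.00)/-0.6 = 2.07 s

Phase 2 (constant speed): v₀ = 2.76 m/s, a = 0 m/s².
Constant speed: t = d/v = 33/2.76 = 12.0 s

Phase 3 (accelerating): v₀ = 2.76 m/s, a = 1.1 m/s².
v² = v₀² + 2aΔx = 2.76² + 2·1.1·55 = 129 → v = 11.3 m/s
t = (v − v₀)/a = (11.3 − 2.76)/1.1 = 7.80 s
Total time = 2.07 + 12.0 + 7.80 = 21.8 s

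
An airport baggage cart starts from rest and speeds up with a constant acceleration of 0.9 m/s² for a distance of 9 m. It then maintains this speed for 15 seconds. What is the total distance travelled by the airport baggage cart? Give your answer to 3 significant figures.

69.4 m

Phase 1 (accelerating): v₀ = 0 m/s, a = 0.9 m/s².
v² = v₀² + 2aΔx = 0² + 2·0.9·9 = 16.2 → v = 4.02 m/s
t = (v − v₀)/a = (4.02 − 0)/0.9 = 4.47 s

Phase 2 (constant speed): v₀ = 4.02 m/s, a = 0 m/s².
v = v₀ + at = 4.02 + (0)(15) = 4.02 m/s
Δx = v₀t + ½at² = 4.02·15 + 0.5·0·15² = 60.4 m
Total distance = 9.00 + 60.4 = 69.4 m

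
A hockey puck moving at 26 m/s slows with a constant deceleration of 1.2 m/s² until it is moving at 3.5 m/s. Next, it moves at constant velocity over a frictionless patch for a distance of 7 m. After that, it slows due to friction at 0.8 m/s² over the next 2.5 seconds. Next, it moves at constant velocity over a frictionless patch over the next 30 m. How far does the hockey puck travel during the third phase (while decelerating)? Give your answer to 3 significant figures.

Phase 1 (decelerating): v₀ = 26.0 m/s, a = -1.2 m/s².
v = v₀ + at → t = (3.5 − 26.0) / -1.2 = 18.8 s
v² = v₀² + 2aΔx → Δx = (3.5² − 26.0²)/(2·-1.2) = 277 m

Phase 2 (constant speed): v₀ = 3.50 m/s, a = 0 m/s².
Constant speed: t = d/v = 7/3.50 = 2.00 s

Phase 3 (decelerating): v₀ = 3.50 m/s, a = -0.8 m/s².
v = v₀ + at = 3.50 + (-0.8)(2.5) = 1.50 m/s
Δx = v₀t + ½at² = 3.50·2.5 + 0.5·-0.8·2.5² = 6.25 m
Distance in phase 3 = 6.25 m

6.25 m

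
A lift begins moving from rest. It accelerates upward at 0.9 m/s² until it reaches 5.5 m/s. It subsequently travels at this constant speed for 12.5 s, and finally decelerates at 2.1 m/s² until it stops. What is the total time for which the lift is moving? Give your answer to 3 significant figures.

Phase 1 (accelerating): v₀ = 0 m/s, a = 0.9 m/s².
v = v₀ + at → t = (5.5 − 0) / 0.9 = 6.11 s
v² = v₀² + 2aΔx → Δx = (5.5² − 0²)/(2·0.9) = 16.8 m

Phase 2 (constant speed): v₀ = 5.50 m/s, a = 0 m/s².
v = v₀ + at = 5.50 + (0)(12.5) = 5.50 m/s
Δx = v₀t + ½at² = 5.50·12.5 + 0.5·0·12.5² = 68.8 m

Phase 3 (decelerating): v₀ = 5.50 m/s, a = -2.1 m/s².
v = v₀ + at → t = (0 − 5.50) / -2.1 = 2.62 s
v² = v₀² + 2aΔx → Δx = (0² − 5.50²)/(2·-2.1) = 7.20 m
Total time = 6.11 + 12.5 + 2.62 = 21.2 s

21.2 s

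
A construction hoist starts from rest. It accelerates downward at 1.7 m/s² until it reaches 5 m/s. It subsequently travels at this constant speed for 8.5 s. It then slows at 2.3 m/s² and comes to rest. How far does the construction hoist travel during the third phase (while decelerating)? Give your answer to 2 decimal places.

5.43 m

Phase 1 (accelerating): v₀ = 0 m/s, a = 1.7 m/s².
v = v₀ + at → t = (5 − 0) / 1.7 = 2.94 s
v² = v₀² + 2aΔx → Δx = (5² − 0²)/(2·1.7) = 7.35 m

Phase 2 (constant speed): v₀ = 5.00 m/s, a = 0 m/s².
v = v₀ + at = 5.00 + (0)(8.5) = 5.00 m/s
Δx = v₀t + ½at² = 5.00·8.5 + 0.5·0·8.5² = 42.5 m

Phase 3 (decelerating): v₀ = 5.00 m/s, a = -2.3 m/s².
v = v₀ + at → t = (0 − 5.00) / -2.3 = 2.17 s
v² = v₀² + 2aΔx → Δx = (0² − 5.00²)/(2·-2.3) = 5.43 m
Distance in phase 3 = 5.43 m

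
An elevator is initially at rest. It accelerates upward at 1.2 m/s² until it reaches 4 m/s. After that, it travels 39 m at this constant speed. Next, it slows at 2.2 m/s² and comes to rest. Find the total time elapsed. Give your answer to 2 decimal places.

Phase 1 (accelerating): v₀ = 0 m/s, a = 1.2 m/s².
v = v₀ + at → t = (4 − 0) / 1.2 = 3.33 s
v² = v₀² + 2aΔx → Δx = (4² − 0²)/(2·1.2) = 6.67 m

Phase 2 (constant speed): v₀ = 4.00 m/s, a = 0 m/s².
Constant speed: t = d/v = 39/4.00 = 9.75 s

Phase 3 (decelerating): v₀ = 4.00 m/s, a = -2.2 m/s².
v = v₀ + at → t = (0 − 4.00) / -2.2 = 1.82 s
v² = v₀² + 2aΔx → Δx = (0² − 4.00²)/(2·-2.2) = 3.64 m
Total time = 3.33 + 9.75 + 1.82 = 14.9 s

14.90 s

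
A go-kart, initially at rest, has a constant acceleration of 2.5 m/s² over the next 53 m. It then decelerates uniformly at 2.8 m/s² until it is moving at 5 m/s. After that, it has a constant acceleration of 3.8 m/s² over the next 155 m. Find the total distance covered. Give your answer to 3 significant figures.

251 m

Phase 1 (accelerating): v₀ = 0 m/s, a = 2.5 m/s².
v² = v₀² + 2aΔx = 0² + 2·2.5·53 = 265 → v = 16.3 m/s
t = (v − v₀)/a = (16.3 − 0)/2.5 = 6.51 s

Phase 2 (decelerating): v₀ = 16.3 m/s, a = -2.8 m/s².
v = v₀ + at → t = (5 − 16.3) / -2.8 = 4.03 s
v² = v₀² + 2aΔx → Δx = (5² − 16.3²)/(2·-2.8) = 42.9 m

Phase 3 (accelerating): v₀ = 5.00 m/s, a = 3.8 m/s².
v² = v₀² + 2aΔx = 5.00² + 2·3.8·155 = 1200 → v = 34.7 m/s
t = (v − v₀)/a = (34.7 − 5.00)/3.8 = 7.81 s
Total distance = 53.0 + 42.9 + 155 = 251 m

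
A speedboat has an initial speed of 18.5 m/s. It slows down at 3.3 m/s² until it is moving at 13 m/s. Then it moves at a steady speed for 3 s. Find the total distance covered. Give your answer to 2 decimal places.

Phase 1 (decelerating): v₀ = 18.5 m/s, a = -3.3 m/s².
v = v₀ + at → t = (13 − 18.5) / -3.3 = 1.67 s
v² = v₀² + 2aΔx → Δx = (13² − 18.5²)/(2·-3.3) = 26.2 m

Phase 2 (constant speed): v₀ = 13.0 m/s, a = 0 m/s².
v = v₀ + at = 13.0 + (0)(3) = 13.0 m/s
Δx = v₀t + ½at² = 13.0·3 + 0.5·0·3² = 39.0 m
Total distance = 26.2 + 39.0 = 65.2 m

65.25 m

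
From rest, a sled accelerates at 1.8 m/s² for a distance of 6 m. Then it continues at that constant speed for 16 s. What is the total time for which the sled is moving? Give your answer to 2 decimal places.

18.58 s

Phase 1 (accelerating): v₀ = 0 m/s, a = 1.8 m/s².
v² = v₀² + 2aΔx = 0² + 2·1.8·6 = 21.6 → v = 4.65 m/s
t = (v − v₀)/a = (4.65 − 0)/1.8 = 2.58 s

Phase 2 (constant speed): v₀ = 4.65 m/s, a = 0 m/s².
v = v₀ + at = 4.65 + (0)(16) = 4.65 m/s
Δx = v₀t + ½at² = 4.65·16 + 0.5·0·16² = 74.4 m
Total time = 2.58 + 16.0 = 18.6 s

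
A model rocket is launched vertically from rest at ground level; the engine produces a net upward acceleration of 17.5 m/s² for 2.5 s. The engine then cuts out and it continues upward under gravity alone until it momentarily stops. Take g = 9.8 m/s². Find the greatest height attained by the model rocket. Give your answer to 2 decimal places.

Phase 1 (powered ascent): v₀ = 0 m/s, a = 17.5 m/s².
v = v₀ + at = 0 + (17.5)(2.5) = 43.8 m/s
Δx = v₀t + ½at² = 0·2.5 + 0.5·17.5·2.5² = 54.7 m

Phase 2 (coasting upward): v₀ = 43.8 m/s, a = -9.8 m/s².
v = v₀ + at → t = (0 − 43.8) / -9.8 = 4.46 s
v² = v₀² + 2aΔx → Δx = (0² − 43.8²)/(2·-9.8) = 97.7 m
Maximum height = 54.7 + 97.7 = 152 m

152.34 m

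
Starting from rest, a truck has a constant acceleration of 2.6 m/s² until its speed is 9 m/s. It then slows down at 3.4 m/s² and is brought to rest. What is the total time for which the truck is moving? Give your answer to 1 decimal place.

Phase 1 (accelerating): v₀ = 0 m/s, a = 2.6 m/s².
v = v₀ + at → t = (9 − 0) / 2.6 = 3.46 s
v² = v₀² + 2aΔx → Δx = (9² − 0²)/(2·2.6) = 15.6 m

Phase 2 (decelerating): v₀ = 9.00 m/s, a = -3.4 m/s².
v = v₀ + at → t = (0 − 9.00) / -3.4 = 2.65 s
v² = v₀² + 2aΔx → Δx = (0² − 9.00²)/(2·-3.4) = 11.9 m
Total time = 3.46 + 2.65 = 6.11 s

6.1 s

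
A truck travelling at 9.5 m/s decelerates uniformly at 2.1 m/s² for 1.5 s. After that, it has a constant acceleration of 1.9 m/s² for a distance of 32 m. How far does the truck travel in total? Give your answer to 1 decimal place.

43.9 m

Phase 1 (decelerating): v₀ = 9.50 m/s, a = -2.1 m/s².
v = v₀ + at = 9.50 + (-2.1)(1.5) = 6.35 m/s
Δx = v₀t + ½at² = 9.50·1.5 + 0.5·-2.1·1.5² = 11.9 m

Phase 2 (accelerating): v₀ = 6.35 m/s, a = 1.9 m/s².
v² = v₀² + 2aΔx = 6.35² + 2·1.9·32 = 162 → v = 12.7 m/s
t = (v − v₀)/a = (12.7 − 6.35)/1.9 = 3.36 s
Total distance = 11.9 + 32.0 = 43.9 m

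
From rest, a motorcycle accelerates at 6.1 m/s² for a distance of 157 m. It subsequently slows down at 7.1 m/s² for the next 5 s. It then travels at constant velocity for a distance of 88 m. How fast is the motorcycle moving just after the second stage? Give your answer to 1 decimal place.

Phase 1 (accelerating): v₀ = 0 m/s, a = 6.1 m/s².
v² = v₀² + 2aΔx = 0² + 2·6.1·157 = 1920 → v = 43.8 m/s
t = (v − v₀)/a = (43.8 − 0)/6.1 = 7.17 s

Phase 2 (decelerating): v₀ = 43.8 m/s, a = -7.1 m/s².
v = v₀ + at = 43.8 + (-7.1)(5) = 8.27 m/s
Δx = v₀t + ½at² = 43.8·5 + 0.5·-7.1·5² = 130 m
Speed at end of phase 2 = 8.27 m/s

8.3 m/s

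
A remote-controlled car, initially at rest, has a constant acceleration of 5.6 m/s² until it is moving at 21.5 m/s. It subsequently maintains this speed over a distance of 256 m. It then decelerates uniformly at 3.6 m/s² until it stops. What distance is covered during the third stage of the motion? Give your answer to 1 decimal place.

64.2 m

Phase 1 (accelerating): v₀ = 0 m/s, a = 5.6 m/s².
v = v₀ + at → t = (21.5 − 0) / 5.6 = 3.84 s
v² = v₀² + 2aΔx → Δx = (21.5² − 0²)/(2·5.6) = 41.3 m

Phase 2 (constant speed): v₀ = 21.5 m/s, a = 0 m/s².
Constant speed: t = d/v = 256/21.5 = 11.9 s

Phase 3 (decelerating): v₀ = 21.5 m/s, a = -3.6 m/s².
v = v₀ + at → t = (0 − 21.5) / -3.6 = 5.97 s
v² = v₀² + 2aΔx → Δx = (0² − 21.5²)/(2·-3.6) = 64.2 m
Distance in phase 3 = 64.2 m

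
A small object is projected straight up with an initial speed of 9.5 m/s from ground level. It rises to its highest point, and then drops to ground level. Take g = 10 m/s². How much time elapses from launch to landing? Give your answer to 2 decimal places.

1.90 s

Phase 1 (rising): v₀ = 9.50 m/s, a = -10 m/s².
v = v₀ + at → t = (0 − 9.50) / -10 = 0.950 s
v² = v₀² + 2aΔx → Δx = (0² − 9.50²)/(2·-10) = 4.51 m

Phase 2 (falling): v₀ = 0 m/s, a = -10 m/s².
Falls 4.51 m from rest: t = √(2·4.51/10) = 0.950 s; v = g·t = 9.50 m/s.
Total time = 0.950 + 0.950 = 1.90 s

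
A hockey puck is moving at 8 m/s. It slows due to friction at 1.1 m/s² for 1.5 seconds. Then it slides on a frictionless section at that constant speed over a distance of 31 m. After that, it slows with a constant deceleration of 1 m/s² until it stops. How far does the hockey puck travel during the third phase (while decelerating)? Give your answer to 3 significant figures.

20.2 m

Phase 1 (decelerating): v₀ = 8.00 m/s, a = -1.1 m/s².
v = v₀ + at = 8.00 + (-1.1)(1.5) = 6.35 m/s
Δx = v₀t + ½at² = 8.00·1.5 + 0.5·-1.1·1.5² = 10.8 m

Phase 2 (constant speed): v₀ = 6.35 m/s, a = 0 m/s².
Constant speed: t = d/v = 31/6.35 = 4.88 s

Phase 3 (decelerating): v₀ = 6.35 m/s, a = -1 m/s².
v = v₀ + at → t = (0 − 6.35) / -1 = 6.35 s
v² = v₀² + 2aΔx → Δx = (0² − 6.35²)/(2·-1) = 20.2 m
Distance in phase 3 = 20.2 m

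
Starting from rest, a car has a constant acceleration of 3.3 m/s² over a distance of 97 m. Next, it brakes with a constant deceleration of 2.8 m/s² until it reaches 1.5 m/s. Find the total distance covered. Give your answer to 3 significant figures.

211 m

Phase 1 (accelerating): v₀ = 0 m/s, a = 3.3 m/s².
v² = v₀² + 2aΔx = 0² + 2·3.3·97 = 640 → v = 25.3 m/s
t = (v − v₀)/a = (25.3 − 0)/3.3 = 7.67 s

Phase 2 (decelerating): v₀ = 25.3 m/s, a = -2.8 m/s².
v = v₀ + at → t = (1.5 − 25.3) / -2.8 = 8.50 s
v² = v₀² + 2aΔx → Δx = (1.5² − 25.3²)/(2·-2.8) = 114 m
Total distance = 97.0 + 114 = 211 m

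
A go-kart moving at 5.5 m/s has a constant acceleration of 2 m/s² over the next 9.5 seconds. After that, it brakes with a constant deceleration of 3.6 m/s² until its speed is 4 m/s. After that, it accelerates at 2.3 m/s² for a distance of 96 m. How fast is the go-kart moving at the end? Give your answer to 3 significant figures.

Phase 1 (accelerating): v₀ = 5.50 m/s, a = 2 m/s².
v = v₀ + at = 5.50 + (2)(9.5) = 24.5 m/s
Δx = v₀t + ½at² = 5.50·9.5 + 0.5·2·9.5² = 142 m

Phase 2 (decelerating): v₀ = 24.5 m/s, a = -3.6 m/s².
v = v₀ + at → t = (4 − 24.5) / -3.6 = 5.69 s
v² = v₀² + 2aΔx → Δx = (4² − 24.5²)/(2·-3.6) = 81.1 m

Phase 3 (accelerating): v₀ = 4.00 m/s, a = 2.3 m/s².
v² = v₀² + 2aΔx = 4.00² + 2·2.3·96 = 458 → v = 21.4 m/s
t = (v − v₀)/a = (21.4 − 4.00)/2.3 = 7.56 s
Final speed = 21.4 m/s

21.4 m/s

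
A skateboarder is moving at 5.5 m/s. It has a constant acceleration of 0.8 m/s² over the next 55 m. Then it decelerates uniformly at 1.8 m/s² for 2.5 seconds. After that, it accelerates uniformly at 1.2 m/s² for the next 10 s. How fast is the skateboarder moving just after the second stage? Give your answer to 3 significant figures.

Phase 1 (accelerating): v₀ = 5.50 m/s, a = 0.8 m/s².
v² = v₀² + 2aΔx = 5.50² + 2·0.8·55 = 118 → v = 10.9 m/s
t = (v − v₀)/a = (10.9 − 5.50)/0.8 = 6.72 s

Phase 2 (decelerating): v₀ = 10.9 m/s, a = -1.8 m/s².
v = v₀ + at = 10.9 + (-1.8)(2.5) = 6.37 m/s
Δx = v₀t + ½at² = 10.9·2.5 + 0.5·-1.8·2.5² = 21.6 m
Speed at end of phase 2 = 6.37 m/s

6.37 m/s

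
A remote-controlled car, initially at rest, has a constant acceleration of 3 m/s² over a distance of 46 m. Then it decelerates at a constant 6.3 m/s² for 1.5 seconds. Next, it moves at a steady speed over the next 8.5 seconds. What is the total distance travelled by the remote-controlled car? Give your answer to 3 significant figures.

Phase 1 (accelerating): v₀ = 0 m/s, a = 3 m/s².
v² = v₀² + 2aΔx = 0² + 2·3·46 = 276 → v = 16.6 m/s
t = (v − v₀)/a = (16.6 − 0)/3 = 5.54 s

Phase 2 (decelerating): v₀ = 16.6 m/s, a = -6.3 m/s².
v = v₀ + at = 16.6 + (-6.3)(1.5) = 7.16 m/s
Δx = v₀t + ½at² = 16.6·1.5 + 0.5·-6.3·1.5² = 17.8 m

Phase 3 (constant speed): v₀ = 7.16 m/s, a = 0 m/s².
v = v₀ + at = 7.16 + (0)(8.5) = 7.16 m/s
Δx = v₀t + ½at² = 7.16·8.5 + 0.5·0·8.5² = 60.9 m
Total distance = 46.0 + 17.8 + 60.9 = 125 m

125 m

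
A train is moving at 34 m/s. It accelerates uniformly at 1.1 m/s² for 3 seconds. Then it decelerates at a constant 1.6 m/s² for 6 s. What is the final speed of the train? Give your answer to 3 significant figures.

Phase 1 (accelerating): v₀ = 34.0 m/s, a = 1.1 m/s².
v = v₀ + at = 34.0 + (1.1)(3) = 37.3 m/s
Δx = v₀t + ½at² = 34.0·3 + 0.5·1.1·3² = 107 m

Phase 2 (decelerating): v₀ = 37.3 m/s, a = -1.6 m/s².
v = v₀ + at = 37.3 + (-1.6)(6) = 27.7 m/s
Δx = v₀t + ½at² = 37.3·6 + 0.5·-1.6·6² = 195 m
Final speed = 27.7 m/s

27.7 m/s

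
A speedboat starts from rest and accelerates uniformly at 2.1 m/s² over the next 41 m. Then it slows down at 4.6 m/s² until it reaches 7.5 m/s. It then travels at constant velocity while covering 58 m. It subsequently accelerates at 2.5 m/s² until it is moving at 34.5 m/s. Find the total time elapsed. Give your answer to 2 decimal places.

26.00 s

Phase 1 (accelerating): v₀ = 0 m/s, a = 2.1 m/s².
v² = v₀² + 2aΔx = 0² + 2·2.1·41 = 172 → v = 13.1 m/s
t = (v − v₀)/a = (13.1 − 0)/2.1 = 6.25 s

Phase 2 (decelerating): v₀ = 13.1 m/s, a = -4.6 m/s².
v = v₀ + at → t = (7.5 − 13.1) / -4.6 = 1.22 s
v² = v₀² + 2aΔx → Δx = (7.5² − 13.1²)/(2·-4.6) = 12.6 m

Phase 3 (constant speed): v₀ = 7.50 m/s, a = 0 m/s².
Constant speed: t = d/v = 58/7.50 = 7.73 s

Phase 4 (accelerating): v₀ = 7.50 m/s, a = 2.5 m/s².
v = v₀ + at → t = (34.5 − 7.50) / 2.5 = 10.8 s
v² = v₀² + 2aΔx → Δx = (34.5² − 7.50²)/(2·2.5) = 227 m
Total time = 6.25 + 1.22 + 7.73 + 10.8 = 26.0 s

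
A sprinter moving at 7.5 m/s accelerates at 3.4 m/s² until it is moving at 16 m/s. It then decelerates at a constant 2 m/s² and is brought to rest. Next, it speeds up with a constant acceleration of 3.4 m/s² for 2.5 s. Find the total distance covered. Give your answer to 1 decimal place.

Phase 1 (accelerating): v₀ = 7.50 m/s, a = 3.4 m/s².
v = v₀ + at → t = (16 − 7.50) / 3.4 = 2.50 s
v² = v₀² + 2aΔx → Δx = (16² − 7.50²)/(2·3.4) = 29.4 m

Phase 2 (decelerating): v₀ = 16.0 m/s, a = -2 m/s².
v = v₀ + at → t = (0 − 16.0) / -2 = 8.00 s
v² = v₀² + 2aΔx → Δx = (0² − 16.0²)/(2·-2) = 64.0 m

Phase 3 (accelerating): v₀ = 0 m/s, a = 3.4 m/s².
v = v₀ + at = 0 + (3.4)(2.5) = 8.50 m/s
Δx = v₀t + ½at² = 0·2.5 + 0.5·3.4·2.5² = 10.6 m
Total distance = 29.4 + 64.0 + 10.6 = 104 m

104.0 m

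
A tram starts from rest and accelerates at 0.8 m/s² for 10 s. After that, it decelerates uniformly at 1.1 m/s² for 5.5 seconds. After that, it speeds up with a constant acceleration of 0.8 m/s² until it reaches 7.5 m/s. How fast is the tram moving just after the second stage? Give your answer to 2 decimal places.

1.95 m/s

Phase 1 (accelerating): v₀ = 0 m/s, a = 0.8 m/s².
v = v₀ + at = 0 + (0.8)(10) = 8.00 m/s
Δx = v₀t + ½at² = 0·10 + 0.5·0.8·10² = 40.0 m

Phase 2 (decelerating): v₀ = 8.00 m/s, a = -1.1 m/s².
v = v₀ + at = 8.00 + (-1.1)(5.5) = 1.95 m/s
Δx = v₀t + ½at² = 8.00·5.5 + 0.5·-1.1·5.5² = 27.4 m
Speed at end of phase 2 = 1.95 m/s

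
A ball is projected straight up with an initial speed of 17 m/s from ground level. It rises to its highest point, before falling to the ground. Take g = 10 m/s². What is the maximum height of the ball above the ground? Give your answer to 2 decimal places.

Phase 1 (rising): v₀ = 17.0 m/s, a = -10 m/s².
v = v₀ + at → t = (0 − 17.0) / -10 = 1.70 s
v² = v₀² + 2aΔx → Δx = (0² − 17.0²)/(2·-10) = 14.4 m
Maximum height = 14.4 m

14.45 m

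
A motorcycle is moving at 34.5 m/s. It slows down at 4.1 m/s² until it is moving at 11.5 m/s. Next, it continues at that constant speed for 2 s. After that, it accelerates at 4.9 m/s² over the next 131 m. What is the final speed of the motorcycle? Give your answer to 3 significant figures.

37.6 m/s

Phase 1 (decelerating): v₀ = 34.5 m/s, a = -4.1 m/s².
v = v₀ + at → t = (11.5 − 34.5) / -4.1 = 5.61 s
v² = v₀² + 2aΔx → Δx = (11.5² − 34.5²)/(2·-4.1) = 129 m

Phase 2 (constant speed): v₀ = 11.5 m/s, a = 0 m/s².
v = v₀ + at = 11.5 + (0)(2) = 11.5 m/s
Δx = v₀t + ½at² = 11.5·2 + 0.5·0·2² = 23.0 m

Phase 3 (accelerating): v₀ = 11.5 m/s, a = 4.9 m/s².
v² = v₀² + 2aΔx = 11.5² + 2·4.9·131 = 1420 → v = 37.6 m/s
t = (v − v₀)/a = (37.6 − 11.5)/4.9 = 5.33 s
Final speed = 37.6 m/s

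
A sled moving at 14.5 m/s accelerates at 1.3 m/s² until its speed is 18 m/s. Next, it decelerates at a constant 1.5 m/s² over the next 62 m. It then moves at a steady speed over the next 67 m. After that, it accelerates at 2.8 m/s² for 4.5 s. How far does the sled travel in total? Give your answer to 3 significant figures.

Phase 1 (accelerating): v₀ = 14.5 m/s, a = 1.3 m/s².
v = v₀ + at → t = (18 − 14.5) / 1.3 = 2.69 s
v² = v₀² + 2aΔx → Δx = (18² − 14.5²)/(2·1.3) = 43.8 m

Phase 2 (decelerating): v₀ = 18.0 m/s, a = -1.5 m/s².
v² = v₀² + 2aΔx = 18.0² + 2·-1.5·62 = 138 → v = 11.7 m/s
t = (v − v₀)/a = (11.7 − 18.0)/-1.5 = 4.17 s

Phase 3 (constant speed): v₀ = 11.7 m/s, a = 0 m/s².
Constant speed: t = d/v = 67/11.7 = 5.70 s

Phase 4 (accelerating): v₀ = 11.7 m/s, a = 2.8 m/s².
v = v₀ + at = 11.7 + (2.8)(4.5) = 24.3 m/s
Δx = v₀t + ½at² = 11.7·4.5 + 0.5·2.8·4.5² = 81.2 m
Total distance = 43.8 + 62.0 + 67.0 + 81.2 = 254 m

254 m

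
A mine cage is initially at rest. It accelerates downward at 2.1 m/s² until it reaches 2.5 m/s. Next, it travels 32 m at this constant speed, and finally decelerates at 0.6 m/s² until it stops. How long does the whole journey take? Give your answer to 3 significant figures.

Phase 1 (accelerating): v₀ = 0 m/s, a = 2.1 m/s².
v = v₀ + at → t = (2.5 − 0) / 2.1 = 1.19 s
v² = v₀² + 2aΔx → Δx = (2.5² − 0²)/(2·2.1) = 1.49 m

Phase 2 (constant speed): v₀ = 2.50 m/s, a = 0 m/s².
Constant speed: t = d/v = 32/2.50 = 12.8 s

Phase 3 (decelerating): v₀ = 2.50 m/s, a = -0.6 m/s².
v = v₀ + at → t = (0 − 2.50) / -0.6 = 4.17 s
v² = v₀² + 2aΔx → Δx = (0² − 2.50²)/(2·-0.6) = 5.21 m
Total time = 1.19 + 12.8 + 4.17 = 18.2 s

18.2 s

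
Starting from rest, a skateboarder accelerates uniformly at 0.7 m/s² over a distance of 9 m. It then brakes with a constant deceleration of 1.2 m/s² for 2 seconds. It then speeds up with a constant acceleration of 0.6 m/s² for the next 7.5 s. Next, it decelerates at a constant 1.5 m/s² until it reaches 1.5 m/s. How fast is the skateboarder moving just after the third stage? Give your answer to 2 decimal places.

Phase 1 (accelerating): v₀ = 0 m/s, a = 0.7 m/s².
v² = v₀² + 2aΔx = 0² + 2·0.7·9 = 12.6 → v = 3.55 m/s
t = (v − v₀)/a = (3.55 − 0)/0.7 = 5.07 s

Phase 2 (decelerating): v₀ = 3.55 m/s, a = -1.2 m/s².
v = v₀ + at = 3.55 + (-1.2)(2) = 1.15 m/s
Δx = v₀t + ½at² = 3.55·2 + 0.5·-1.2·2² = 4.70 m

Phase 3 (accelerating): v₀ = 1.15 m/s, a = 0.6 m/s².
v = v₀ + at = 1.15 + (0.6)(7.5) = 5.65 m/s
Δx = v₀t + ½at² = 1.15·7.5 + 0.5·0.6·7.5² = 25.5 m
Speed at end of phase 3 = 5.65 m/s

5.65 m/s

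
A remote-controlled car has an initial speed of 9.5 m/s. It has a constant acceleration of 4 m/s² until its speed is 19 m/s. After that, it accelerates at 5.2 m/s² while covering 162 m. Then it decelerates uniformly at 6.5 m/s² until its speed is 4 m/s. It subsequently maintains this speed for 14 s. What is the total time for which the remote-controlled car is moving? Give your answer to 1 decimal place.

27.8 s

Phase 1 (accelerating): v₀ = 9.50 m/s, a = 4 m/s².
v = v₀ + at → t = (19 − 9.50) / 4 = 2.38 s
v² = v₀² + 2aΔx → Δx = (19² − 9.50²)/(2·4) = 33.8 m

Phase 2 (accelerating): v₀ = 19.0 m/s, a = 5.2 m/s².
v² = v₀² + 2aΔx = 19.0² + 2·5.2·162 = 2050 → v = 45.2 m/s
t = (v − v₀)/a = (45.2 − 19.0)/5.2 = 5.04 s

Phase 3 (decelerating): v₀ = 45.2 m/s, a = -6.5 m/s².
v = v₀ + at → t = (4 − 45.2) / -6.5 = 6.34 s
v² = v₀² + 2aΔx → Δx = (4² − 45.2²)/(2·-6.5) = 156 m

Phase 4 (constant speed): v₀ = 4.00 m/s, a = 0 m/s².
v = v₀ + at = 4.00 + (0)(14) = 4.00 m/s
Δx = v₀t + ½at² = 4.00·14 + 0.5·0·14² = 56.0 m
Total time = 2.38 + 5.04 + 6.34 + 14.0 = 27.8 s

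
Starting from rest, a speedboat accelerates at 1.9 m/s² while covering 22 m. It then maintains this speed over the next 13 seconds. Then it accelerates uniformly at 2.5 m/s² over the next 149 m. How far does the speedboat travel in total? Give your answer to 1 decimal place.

Phase 1 (accelerating): v₀ = 0 m/s, a = 1.9 m/s².
v² = v₀² + 2aΔx = 0² + 2·1.9·22 = 83.6 → v = 9.14 m/s
t = (v − v₀)/a = (9.14 − 0)/1.9 = 4.81 s

Phase 2 (constant speed): v₀ = 9.14 m/s, a = 0 m/s².
v = v₀ + at = 9.14 + (0)(13) = 9.14 m/s
Δx = v₀t + ½at² = 9.14·13 + 0.5·0·13² = 119 m

Phase 3 (accelerating): v₀ = 9.14 m/s, a = 2.5 m/s².
v² = v₀² + 2aΔx = 9.14² + 2·2.5·149 = 829 → v = 28.8 m/s
t = (v − v₀)/a = (28.8 − 9.14)/2.5 = 7.86 s
Total distance = 22.0 + 119 + 149 = 290 m

289.9 m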